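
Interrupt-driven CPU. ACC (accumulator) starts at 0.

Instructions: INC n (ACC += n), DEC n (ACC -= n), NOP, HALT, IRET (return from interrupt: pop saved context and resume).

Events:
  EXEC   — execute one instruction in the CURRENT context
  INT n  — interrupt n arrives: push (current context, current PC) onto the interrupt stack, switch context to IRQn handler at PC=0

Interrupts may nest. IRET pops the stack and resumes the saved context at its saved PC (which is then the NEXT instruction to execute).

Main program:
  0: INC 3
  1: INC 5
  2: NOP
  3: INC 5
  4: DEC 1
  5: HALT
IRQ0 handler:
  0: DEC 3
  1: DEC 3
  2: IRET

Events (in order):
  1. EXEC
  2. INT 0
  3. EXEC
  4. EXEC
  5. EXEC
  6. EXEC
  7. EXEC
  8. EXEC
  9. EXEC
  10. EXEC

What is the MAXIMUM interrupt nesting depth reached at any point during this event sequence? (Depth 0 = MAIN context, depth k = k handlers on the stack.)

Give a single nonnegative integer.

Event 1 (EXEC): [MAIN] PC=0: INC 3 -> ACC=3 [depth=0]
Event 2 (INT 0): INT 0 arrives: push (MAIN, PC=1), enter IRQ0 at PC=0 (depth now 1) [depth=1]
Event 3 (EXEC): [IRQ0] PC=0: DEC 3 -> ACC=0 [depth=1]
Event 4 (EXEC): [IRQ0] PC=1: DEC 3 -> ACC=-3 [depth=1]
Event 5 (EXEC): [IRQ0] PC=2: IRET -> resume MAIN at PC=1 (depth now 0) [depth=0]
Event 6 (EXEC): [MAIN] PC=1: INC 5 -> ACC=2 [depth=0]
Event 7 (EXEC): [MAIN] PC=2: NOP [depth=0]
Event 8 (EXEC): [MAIN] PC=3: INC 5 -> ACC=7 [depth=0]
Event 9 (EXEC): [MAIN] PC=4: DEC 1 -> ACC=6 [depth=0]
Event 10 (EXEC): [MAIN] PC=5: HALT [depth=0]
Max depth observed: 1

Answer: 1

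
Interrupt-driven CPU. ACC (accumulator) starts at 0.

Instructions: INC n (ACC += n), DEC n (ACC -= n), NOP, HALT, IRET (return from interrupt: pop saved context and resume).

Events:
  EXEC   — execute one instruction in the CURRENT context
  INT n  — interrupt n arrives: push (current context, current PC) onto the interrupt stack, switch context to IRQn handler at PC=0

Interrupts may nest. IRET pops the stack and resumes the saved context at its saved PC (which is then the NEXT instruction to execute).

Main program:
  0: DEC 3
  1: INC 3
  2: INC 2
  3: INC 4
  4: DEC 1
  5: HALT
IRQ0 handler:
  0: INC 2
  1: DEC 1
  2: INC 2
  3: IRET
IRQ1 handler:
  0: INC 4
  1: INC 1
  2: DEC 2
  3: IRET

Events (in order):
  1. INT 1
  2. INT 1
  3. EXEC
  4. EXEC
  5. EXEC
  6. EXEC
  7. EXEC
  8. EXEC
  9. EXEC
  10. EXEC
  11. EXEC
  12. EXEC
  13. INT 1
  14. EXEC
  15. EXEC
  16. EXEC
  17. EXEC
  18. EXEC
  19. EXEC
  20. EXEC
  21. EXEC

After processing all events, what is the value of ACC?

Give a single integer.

Answer: 14

Derivation:
Event 1 (INT 1): INT 1 arrives: push (MAIN, PC=0), enter IRQ1 at PC=0 (depth now 1)
Event 2 (INT 1): INT 1 arrives: push (IRQ1, PC=0), enter IRQ1 at PC=0 (depth now 2)
Event 3 (EXEC): [IRQ1] PC=0: INC 4 -> ACC=4
Event 4 (EXEC): [IRQ1] PC=1: INC 1 -> ACC=5
Event 5 (EXEC): [IRQ1] PC=2: DEC 2 -> ACC=3
Event 6 (EXEC): [IRQ1] PC=3: IRET -> resume IRQ1 at PC=0 (depth now 1)
Event 7 (EXEC): [IRQ1] PC=0: INC 4 -> ACC=7
Event 8 (EXEC): [IRQ1] PC=1: INC 1 -> ACC=8
Event 9 (EXEC): [IRQ1] PC=2: DEC 2 -> ACC=6
Event 10 (EXEC): [IRQ1] PC=3: IRET -> resume MAIN at PC=0 (depth now 0)
Event 11 (EXEC): [MAIN] PC=0: DEC 3 -> ACC=3
Event 12 (EXEC): [MAIN] PC=1: INC 3 -> ACC=6
Event 13 (INT 1): INT 1 arrives: push (MAIN, PC=2), enter IRQ1 at PC=0 (depth now 1)
Event 14 (EXEC): [IRQ1] PC=0: INC 4 -> ACC=10
Event 15 (EXEC): [IRQ1] PC=1: INC 1 -> ACC=11
Event 16 (EXEC): [IRQ1] PC=2: DEC 2 -> ACC=9
Event 17 (EXEC): [IRQ1] PC=3: IRET -> resume MAIN at PC=2 (depth now 0)
Event 18 (EXEC): [MAIN] PC=2: INC 2 -> ACC=11
Event 19 (EXEC): [MAIN] PC=3: INC 4 -> ACC=15
Event 20 (EXEC): [MAIN] PC=4: DEC 1 -> ACC=14
Event 21 (EXEC): [MAIN] PC=5: HALT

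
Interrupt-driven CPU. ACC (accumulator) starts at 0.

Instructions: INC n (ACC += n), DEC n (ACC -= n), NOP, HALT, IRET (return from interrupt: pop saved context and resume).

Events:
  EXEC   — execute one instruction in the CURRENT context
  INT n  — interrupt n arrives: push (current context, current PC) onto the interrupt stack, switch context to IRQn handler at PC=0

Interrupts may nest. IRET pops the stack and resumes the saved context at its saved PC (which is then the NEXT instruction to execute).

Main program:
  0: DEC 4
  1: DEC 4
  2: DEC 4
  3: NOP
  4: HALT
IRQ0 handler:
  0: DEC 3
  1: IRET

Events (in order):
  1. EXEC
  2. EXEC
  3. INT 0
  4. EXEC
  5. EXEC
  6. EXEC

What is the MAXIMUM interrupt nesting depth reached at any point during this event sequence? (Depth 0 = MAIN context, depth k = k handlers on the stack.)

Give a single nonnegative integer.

Event 1 (EXEC): [MAIN] PC=0: DEC 4 -> ACC=-4 [depth=0]
Event 2 (EXEC): [MAIN] PC=1: DEC 4 -> ACC=-8 [depth=0]
Event 3 (INT 0): INT 0 arrives: push (MAIN, PC=2), enter IRQ0 at PC=0 (depth now 1) [depth=1]
Event 4 (EXEC): [IRQ0] PC=0: DEC 3 -> ACC=-11 [depth=1]
Event 5 (EXEC): [IRQ0] PC=1: IRET -> resume MAIN at PC=2 (depth now 0) [depth=0]
Event 6 (EXEC): [MAIN] PC=2: DEC 4 -> ACC=-15 [depth=0]
Max depth observed: 1

Answer: 1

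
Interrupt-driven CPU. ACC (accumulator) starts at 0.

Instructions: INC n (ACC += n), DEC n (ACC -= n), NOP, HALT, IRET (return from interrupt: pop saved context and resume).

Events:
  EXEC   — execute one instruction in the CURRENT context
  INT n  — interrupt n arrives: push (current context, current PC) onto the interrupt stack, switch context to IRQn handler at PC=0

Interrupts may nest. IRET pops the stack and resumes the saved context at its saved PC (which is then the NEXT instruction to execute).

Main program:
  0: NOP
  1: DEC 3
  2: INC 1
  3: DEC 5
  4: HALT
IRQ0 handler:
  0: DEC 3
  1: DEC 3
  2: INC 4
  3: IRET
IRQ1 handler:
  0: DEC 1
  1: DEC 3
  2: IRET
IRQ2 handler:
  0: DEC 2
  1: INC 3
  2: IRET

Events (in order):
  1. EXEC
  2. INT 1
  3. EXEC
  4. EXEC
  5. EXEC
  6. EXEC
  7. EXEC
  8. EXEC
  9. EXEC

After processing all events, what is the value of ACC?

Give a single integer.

Event 1 (EXEC): [MAIN] PC=0: NOP
Event 2 (INT 1): INT 1 arrives: push (MAIN, PC=1), enter IRQ1 at PC=0 (depth now 1)
Event 3 (EXEC): [IRQ1] PC=0: DEC 1 -> ACC=-1
Event 4 (EXEC): [IRQ1] PC=1: DEC 3 -> ACC=-4
Event 5 (EXEC): [IRQ1] PC=2: IRET -> resume MAIN at PC=1 (depth now 0)
Event 6 (EXEC): [MAIN] PC=1: DEC 3 -> ACC=-7
Event 7 (EXEC): [MAIN] PC=2: INC 1 -> ACC=-6
Event 8 (EXEC): [MAIN] PC=3: DEC 5 -> ACC=-11
Event 9 (EXEC): [MAIN] PC=4: HALT

Answer: -11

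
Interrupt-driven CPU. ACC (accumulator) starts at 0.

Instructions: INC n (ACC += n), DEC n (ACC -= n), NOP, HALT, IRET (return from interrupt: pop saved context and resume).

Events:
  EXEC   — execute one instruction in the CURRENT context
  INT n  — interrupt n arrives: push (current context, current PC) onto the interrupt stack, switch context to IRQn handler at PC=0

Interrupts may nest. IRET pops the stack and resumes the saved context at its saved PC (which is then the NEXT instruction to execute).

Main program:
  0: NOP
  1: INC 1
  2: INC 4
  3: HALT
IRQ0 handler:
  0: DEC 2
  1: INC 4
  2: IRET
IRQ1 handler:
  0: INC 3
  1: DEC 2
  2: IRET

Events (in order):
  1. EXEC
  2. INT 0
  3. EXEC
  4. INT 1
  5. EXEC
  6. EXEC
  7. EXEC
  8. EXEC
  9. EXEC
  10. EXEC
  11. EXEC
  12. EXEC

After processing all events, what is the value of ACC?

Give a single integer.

Event 1 (EXEC): [MAIN] PC=0: NOP
Event 2 (INT 0): INT 0 arrives: push (MAIN, PC=1), enter IRQ0 at PC=0 (depth now 1)
Event 3 (EXEC): [IRQ0] PC=0: DEC 2 -> ACC=-2
Event 4 (INT 1): INT 1 arrives: push (IRQ0, PC=1), enter IRQ1 at PC=0 (depth now 2)
Event 5 (EXEC): [IRQ1] PC=0: INC 3 -> ACC=1
Event 6 (EXEC): [IRQ1] PC=1: DEC 2 -> ACC=-1
Event 7 (EXEC): [IRQ1] PC=2: IRET -> resume IRQ0 at PC=1 (depth now 1)
Event 8 (EXEC): [IRQ0] PC=1: INC 4 -> ACC=3
Event 9 (EXEC): [IRQ0] PC=2: IRET -> resume MAIN at PC=1 (depth now 0)
Event 10 (EXEC): [MAIN] PC=1: INC 1 -> ACC=4
Event 11 (EXEC): [MAIN] PC=2: INC 4 -> ACC=8
Event 12 (EXEC): [MAIN] PC=3: HALT

Answer: 8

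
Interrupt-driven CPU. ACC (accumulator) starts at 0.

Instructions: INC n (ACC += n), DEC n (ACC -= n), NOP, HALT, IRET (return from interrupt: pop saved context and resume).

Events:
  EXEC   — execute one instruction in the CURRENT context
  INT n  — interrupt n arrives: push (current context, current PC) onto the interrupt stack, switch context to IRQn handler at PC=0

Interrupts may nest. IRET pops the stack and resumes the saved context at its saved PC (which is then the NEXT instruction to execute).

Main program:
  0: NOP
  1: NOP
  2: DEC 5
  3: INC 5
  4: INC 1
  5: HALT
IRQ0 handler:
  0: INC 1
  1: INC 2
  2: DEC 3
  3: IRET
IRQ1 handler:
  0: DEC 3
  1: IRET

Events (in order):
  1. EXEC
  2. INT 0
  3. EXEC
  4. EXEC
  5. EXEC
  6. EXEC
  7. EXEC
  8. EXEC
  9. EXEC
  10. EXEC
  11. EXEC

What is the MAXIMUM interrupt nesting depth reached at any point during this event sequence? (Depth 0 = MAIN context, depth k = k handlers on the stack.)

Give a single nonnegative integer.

Answer: 1

Derivation:
Event 1 (EXEC): [MAIN] PC=0: NOP [depth=0]
Event 2 (INT 0): INT 0 arrives: push (MAIN, PC=1), enter IRQ0 at PC=0 (depth now 1) [depth=1]
Event 3 (EXEC): [IRQ0] PC=0: INC 1 -> ACC=1 [depth=1]
Event 4 (EXEC): [IRQ0] PC=1: INC 2 -> ACC=3 [depth=1]
Event 5 (EXEC): [IRQ0] PC=2: DEC 3 -> ACC=0 [depth=1]
Event 6 (EXEC): [IRQ0] PC=3: IRET -> resume MAIN at PC=1 (depth now 0) [depth=0]
Event 7 (EXEC): [MAIN] PC=1: NOP [depth=0]
Event 8 (EXEC): [MAIN] PC=2: DEC 5 -> ACC=-5 [depth=0]
Event 9 (EXEC): [MAIN] PC=3: INC 5 -> ACC=0 [depth=0]
Event 10 (EXEC): [MAIN] PC=4: INC 1 -> ACC=1 [depth=0]
Event 11 (EXEC): [MAIN] PC=5: HALT [depth=0]
Max depth observed: 1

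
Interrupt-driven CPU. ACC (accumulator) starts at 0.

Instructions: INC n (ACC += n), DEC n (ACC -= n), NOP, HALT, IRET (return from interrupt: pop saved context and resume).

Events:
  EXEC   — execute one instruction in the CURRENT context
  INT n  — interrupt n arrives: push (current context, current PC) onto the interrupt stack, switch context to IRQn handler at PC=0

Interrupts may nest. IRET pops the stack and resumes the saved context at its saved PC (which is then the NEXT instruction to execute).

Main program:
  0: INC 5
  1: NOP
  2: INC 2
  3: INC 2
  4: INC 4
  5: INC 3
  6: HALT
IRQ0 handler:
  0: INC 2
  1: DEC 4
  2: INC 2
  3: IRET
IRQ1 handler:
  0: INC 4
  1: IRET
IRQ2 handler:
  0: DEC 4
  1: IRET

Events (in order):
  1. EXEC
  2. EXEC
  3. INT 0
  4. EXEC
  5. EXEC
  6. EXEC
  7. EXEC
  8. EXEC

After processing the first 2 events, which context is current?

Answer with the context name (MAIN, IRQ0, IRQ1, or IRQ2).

Answer: MAIN

Derivation:
Event 1 (EXEC): [MAIN] PC=0: INC 5 -> ACC=5
Event 2 (EXEC): [MAIN] PC=1: NOP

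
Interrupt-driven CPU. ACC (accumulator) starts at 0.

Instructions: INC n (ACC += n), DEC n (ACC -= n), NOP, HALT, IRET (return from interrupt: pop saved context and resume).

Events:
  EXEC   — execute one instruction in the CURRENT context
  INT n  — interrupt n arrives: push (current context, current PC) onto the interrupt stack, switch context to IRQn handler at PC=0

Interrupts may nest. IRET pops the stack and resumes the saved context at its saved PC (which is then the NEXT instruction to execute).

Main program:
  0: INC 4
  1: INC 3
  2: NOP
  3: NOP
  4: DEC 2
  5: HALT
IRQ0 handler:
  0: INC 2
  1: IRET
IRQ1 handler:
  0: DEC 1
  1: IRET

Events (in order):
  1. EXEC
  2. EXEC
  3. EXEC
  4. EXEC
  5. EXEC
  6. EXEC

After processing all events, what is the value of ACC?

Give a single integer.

Answer: 5

Derivation:
Event 1 (EXEC): [MAIN] PC=0: INC 4 -> ACC=4
Event 2 (EXEC): [MAIN] PC=1: INC 3 -> ACC=7
Event 3 (EXEC): [MAIN] PC=2: NOP
Event 4 (EXEC): [MAIN] PC=3: NOP
Event 5 (EXEC): [MAIN] PC=4: DEC 2 -> ACC=5
Event 6 (EXEC): [MAIN] PC=5: HALT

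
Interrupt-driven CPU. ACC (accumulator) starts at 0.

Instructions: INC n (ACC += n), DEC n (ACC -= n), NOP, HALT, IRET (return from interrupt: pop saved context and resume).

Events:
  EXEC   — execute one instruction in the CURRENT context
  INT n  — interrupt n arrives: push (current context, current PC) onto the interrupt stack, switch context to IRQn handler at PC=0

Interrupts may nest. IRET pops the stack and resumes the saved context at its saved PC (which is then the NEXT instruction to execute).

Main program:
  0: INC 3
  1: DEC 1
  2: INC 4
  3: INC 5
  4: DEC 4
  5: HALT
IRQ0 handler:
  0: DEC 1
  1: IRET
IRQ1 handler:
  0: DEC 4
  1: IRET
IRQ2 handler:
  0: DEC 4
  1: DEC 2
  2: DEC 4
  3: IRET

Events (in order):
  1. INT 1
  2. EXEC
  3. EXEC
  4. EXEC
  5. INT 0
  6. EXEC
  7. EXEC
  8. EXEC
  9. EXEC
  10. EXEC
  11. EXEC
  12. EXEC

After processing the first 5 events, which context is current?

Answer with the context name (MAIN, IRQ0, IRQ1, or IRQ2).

Answer: IRQ0

Derivation:
Event 1 (INT 1): INT 1 arrives: push (MAIN, PC=0), enter IRQ1 at PC=0 (depth now 1)
Event 2 (EXEC): [IRQ1] PC=0: DEC 4 -> ACC=-4
Event 3 (EXEC): [IRQ1] PC=1: IRET -> resume MAIN at PC=0 (depth now 0)
Event 4 (EXEC): [MAIN] PC=0: INC 3 -> ACC=-1
Event 5 (INT 0): INT 0 arrives: push (MAIN, PC=1), enter IRQ0 at PC=0 (depth now 1)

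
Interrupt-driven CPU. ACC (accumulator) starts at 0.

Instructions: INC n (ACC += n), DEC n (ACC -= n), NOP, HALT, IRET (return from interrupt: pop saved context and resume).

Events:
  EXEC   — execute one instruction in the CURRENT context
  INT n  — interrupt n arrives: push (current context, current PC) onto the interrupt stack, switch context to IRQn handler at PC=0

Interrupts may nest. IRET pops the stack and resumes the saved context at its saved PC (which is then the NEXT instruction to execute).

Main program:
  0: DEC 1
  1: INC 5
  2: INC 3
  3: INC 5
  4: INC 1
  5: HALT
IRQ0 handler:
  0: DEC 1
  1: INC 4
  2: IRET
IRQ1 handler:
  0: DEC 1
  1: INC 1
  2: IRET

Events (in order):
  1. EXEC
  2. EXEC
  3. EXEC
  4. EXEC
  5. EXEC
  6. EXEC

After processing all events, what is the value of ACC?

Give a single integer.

Event 1 (EXEC): [MAIN] PC=0: DEC 1 -> ACC=-1
Event 2 (EXEC): [MAIN] PC=1: INC 5 -> ACC=4
Event 3 (EXEC): [MAIN] PC=2: INC 3 -> ACC=7
Event 4 (EXEC): [MAIN] PC=3: INC 5 -> ACC=12
Event 5 (EXEC): [MAIN] PC=4: INC 1 -> ACC=13
Event 6 (EXEC): [MAIN] PC=5: HALT

Answer: 13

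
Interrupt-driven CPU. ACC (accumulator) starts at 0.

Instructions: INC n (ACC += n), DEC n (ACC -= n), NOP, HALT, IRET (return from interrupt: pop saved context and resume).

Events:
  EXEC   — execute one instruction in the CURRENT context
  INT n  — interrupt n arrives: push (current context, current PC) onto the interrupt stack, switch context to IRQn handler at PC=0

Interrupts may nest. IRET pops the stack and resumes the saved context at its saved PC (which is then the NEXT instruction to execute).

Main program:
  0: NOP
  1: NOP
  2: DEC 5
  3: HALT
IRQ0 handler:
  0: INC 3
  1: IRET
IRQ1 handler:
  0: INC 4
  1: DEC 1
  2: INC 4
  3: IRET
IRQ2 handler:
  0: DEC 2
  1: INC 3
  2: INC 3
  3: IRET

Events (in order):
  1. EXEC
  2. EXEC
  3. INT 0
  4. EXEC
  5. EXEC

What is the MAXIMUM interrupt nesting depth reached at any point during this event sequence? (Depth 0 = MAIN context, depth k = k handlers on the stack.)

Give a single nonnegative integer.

Answer: 1

Derivation:
Event 1 (EXEC): [MAIN] PC=0: NOP [depth=0]
Event 2 (EXEC): [MAIN] PC=1: NOP [depth=0]
Event 3 (INT 0): INT 0 arrives: push (MAIN, PC=2), enter IRQ0 at PC=0 (depth now 1) [depth=1]
Event 4 (EXEC): [IRQ0] PC=0: INC 3 -> ACC=3 [depth=1]
Event 5 (EXEC): [IRQ0] PC=1: IRET -> resume MAIN at PC=2 (depth now 0) [depth=0]
Max depth observed: 1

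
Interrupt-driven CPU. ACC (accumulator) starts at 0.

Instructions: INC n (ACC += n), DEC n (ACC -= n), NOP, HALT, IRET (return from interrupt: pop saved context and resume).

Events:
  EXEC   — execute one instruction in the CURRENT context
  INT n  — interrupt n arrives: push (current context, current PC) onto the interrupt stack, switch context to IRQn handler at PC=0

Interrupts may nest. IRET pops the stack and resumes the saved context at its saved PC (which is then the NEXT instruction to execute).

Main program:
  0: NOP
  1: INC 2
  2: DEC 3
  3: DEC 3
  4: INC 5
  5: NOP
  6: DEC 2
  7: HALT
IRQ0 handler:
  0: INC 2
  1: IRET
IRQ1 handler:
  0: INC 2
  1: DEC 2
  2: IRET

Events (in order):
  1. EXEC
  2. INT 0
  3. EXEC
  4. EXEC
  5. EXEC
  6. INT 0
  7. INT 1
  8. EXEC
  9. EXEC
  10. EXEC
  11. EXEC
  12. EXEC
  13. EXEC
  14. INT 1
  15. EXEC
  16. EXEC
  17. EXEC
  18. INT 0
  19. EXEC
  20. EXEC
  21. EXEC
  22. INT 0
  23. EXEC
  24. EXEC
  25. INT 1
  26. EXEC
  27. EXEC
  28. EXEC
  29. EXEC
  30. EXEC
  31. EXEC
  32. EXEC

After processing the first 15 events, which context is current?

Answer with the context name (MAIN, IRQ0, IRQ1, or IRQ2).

Event 1 (EXEC): [MAIN] PC=0: NOP
Event 2 (INT 0): INT 0 arrives: push (MAIN, PC=1), enter IRQ0 at PC=0 (depth now 1)
Event 3 (EXEC): [IRQ0] PC=0: INC 2 -> ACC=2
Event 4 (EXEC): [IRQ0] PC=1: IRET -> resume MAIN at PC=1 (depth now 0)
Event 5 (EXEC): [MAIN] PC=1: INC 2 -> ACC=4
Event 6 (INT 0): INT 0 arrives: push (MAIN, PC=2), enter IRQ0 at PC=0 (depth now 1)
Event 7 (INT 1): INT 1 arrives: push (IRQ0, PC=0), enter IRQ1 at PC=0 (depth now 2)
Event 8 (EXEC): [IRQ1] PC=0: INC 2 -> ACC=6
Event 9 (EXEC): [IRQ1] PC=1: DEC 2 -> ACC=4
Event 10 (EXEC): [IRQ1] PC=2: IRET -> resume IRQ0 at PC=0 (depth now 1)
Event 11 (EXEC): [IRQ0] PC=0: INC 2 -> ACC=6
Event 12 (EXEC): [IRQ0] PC=1: IRET -> resume MAIN at PC=2 (depth now 0)
Event 13 (EXEC): [MAIN] PC=2: DEC 3 -> ACC=3
Event 14 (INT 1): INT 1 arrives: push (MAIN, PC=3), enter IRQ1 at PC=0 (depth now 1)
Event 15 (EXEC): [IRQ1] PC=0: INC 2 -> ACC=5

Answer: IRQ1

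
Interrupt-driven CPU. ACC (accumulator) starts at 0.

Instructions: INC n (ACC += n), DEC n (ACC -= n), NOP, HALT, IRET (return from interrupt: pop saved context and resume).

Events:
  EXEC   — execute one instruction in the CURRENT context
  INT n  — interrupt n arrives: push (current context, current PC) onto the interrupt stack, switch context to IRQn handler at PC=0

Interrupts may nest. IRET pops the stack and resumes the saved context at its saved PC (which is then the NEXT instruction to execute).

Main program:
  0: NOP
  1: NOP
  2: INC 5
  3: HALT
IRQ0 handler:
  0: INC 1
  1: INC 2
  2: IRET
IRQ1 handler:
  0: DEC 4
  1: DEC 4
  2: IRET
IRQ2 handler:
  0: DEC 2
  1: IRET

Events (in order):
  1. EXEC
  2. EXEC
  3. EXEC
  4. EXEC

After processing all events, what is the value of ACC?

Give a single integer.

Event 1 (EXEC): [MAIN] PC=0: NOP
Event 2 (EXEC): [MAIN] PC=1: NOP
Event 3 (EXEC): [MAIN] PC=2: INC 5 -> ACC=5
Event 4 (EXEC): [MAIN] PC=3: HALT

Answer: 5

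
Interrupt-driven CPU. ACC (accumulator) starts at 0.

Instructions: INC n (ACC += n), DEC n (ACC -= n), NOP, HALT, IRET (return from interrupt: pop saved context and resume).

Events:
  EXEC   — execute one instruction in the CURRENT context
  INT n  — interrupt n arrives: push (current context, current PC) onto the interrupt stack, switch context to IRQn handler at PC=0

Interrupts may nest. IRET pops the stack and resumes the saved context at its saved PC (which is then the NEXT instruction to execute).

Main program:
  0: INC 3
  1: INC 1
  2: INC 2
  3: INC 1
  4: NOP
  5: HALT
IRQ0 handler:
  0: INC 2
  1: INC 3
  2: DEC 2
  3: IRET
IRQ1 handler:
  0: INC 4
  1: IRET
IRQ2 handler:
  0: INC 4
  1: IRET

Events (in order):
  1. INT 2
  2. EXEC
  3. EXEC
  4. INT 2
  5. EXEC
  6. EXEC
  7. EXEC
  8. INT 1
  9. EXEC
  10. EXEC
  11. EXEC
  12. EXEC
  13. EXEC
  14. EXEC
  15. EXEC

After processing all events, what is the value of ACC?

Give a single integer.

Event 1 (INT 2): INT 2 arrives: push (MAIN, PC=0), enter IRQ2 at PC=0 (depth now 1)
Event 2 (EXEC): [IRQ2] PC=0: INC 4 -> ACC=4
Event 3 (EXEC): [IRQ2] PC=1: IRET -> resume MAIN at PC=0 (depth now 0)
Event 4 (INT 2): INT 2 arrives: push (MAIN, PC=0), enter IRQ2 at PC=0 (depth now 1)
Event 5 (EXEC): [IRQ2] PC=0: INC 4 -> ACC=8
Event 6 (EXEC): [IRQ2] PC=1: IRET -> resume MAIN at PC=0 (depth now 0)
Event 7 (EXEC): [MAIN] PC=0: INC 3 -> ACC=11
Event 8 (INT 1): INT 1 arrives: push (MAIN, PC=1), enter IRQ1 at PC=0 (depth now 1)
Event 9 (EXEC): [IRQ1] PC=0: INC 4 -> ACC=15
Event 10 (EXEC): [IRQ1] PC=1: IRET -> resume MAIN at PC=1 (depth now 0)
Event 11 (EXEC): [MAIN] PC=1: INC 1 -> ACC=16
Event 12 (EXEC): [MAIN] PC=2: INC 2 -> ACC=18
Event 13 (EXEC): [MAIN] PC=3: INC 1 -> ACC=19
Event 14 (EXEC): [MAIN] PC=4: NOP
Event 15 (EXEC): [MAIN] PC=5: HALT

Answer: 19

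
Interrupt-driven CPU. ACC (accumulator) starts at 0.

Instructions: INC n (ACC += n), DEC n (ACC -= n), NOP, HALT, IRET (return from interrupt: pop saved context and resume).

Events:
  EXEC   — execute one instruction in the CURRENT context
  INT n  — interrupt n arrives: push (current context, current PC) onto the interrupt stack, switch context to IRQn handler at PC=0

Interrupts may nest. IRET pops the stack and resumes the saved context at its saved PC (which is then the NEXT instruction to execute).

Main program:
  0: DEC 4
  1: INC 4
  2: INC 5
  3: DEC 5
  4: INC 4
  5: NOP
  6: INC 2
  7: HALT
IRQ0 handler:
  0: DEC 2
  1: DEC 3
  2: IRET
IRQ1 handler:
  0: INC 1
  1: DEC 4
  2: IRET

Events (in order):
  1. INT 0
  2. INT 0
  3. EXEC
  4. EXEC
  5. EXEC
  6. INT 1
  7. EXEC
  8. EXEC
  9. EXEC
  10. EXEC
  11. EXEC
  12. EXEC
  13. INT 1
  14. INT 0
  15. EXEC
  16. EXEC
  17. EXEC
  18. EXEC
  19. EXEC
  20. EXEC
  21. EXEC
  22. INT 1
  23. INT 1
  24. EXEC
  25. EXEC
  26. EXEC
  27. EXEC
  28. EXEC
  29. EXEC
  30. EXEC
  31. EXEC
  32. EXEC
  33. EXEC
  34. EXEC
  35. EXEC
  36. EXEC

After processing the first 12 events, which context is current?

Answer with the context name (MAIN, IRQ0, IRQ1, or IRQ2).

Answer: MAIN

Derivation:
Event 1 (INT 0): INT 0 arrives: push (MAIN, PC=0), enter IRQ0 at PC=0 (depth now 1)
Event 2 (INT 0): INT 0 arrives: push (IRQ0, PC=0), enter IRQ0 at PC=0 (depth now 2)
Event 3 (EXEC): [IRQ0] PC=0: DEC 2 -> ACC=-2
Event 4 (EXEC): [IRQ0] PC=1: DEC 3 -> ACC=-5
Event 5 (EXEC): [IRQ0] PC=2: IRET -> resume IRQ0 at PC=0 (depth now 1)
Event 6 (INT 1): INT 1 arrives: push (IRQ0, PC=0), enter IRQ1 at PC=0 (depth now 2)
Event 7 (EXEC): [IRQ1] PC=0: INC 1 -> ACC=-4
Event 8 (EXEC): [IRQ1] PC=1: DEC 4 -> ACC=-8
Event 9 (EXEC): [IRQ1] PC=2: IRET -> resume IRQ0 at PC=0 (depth now 1)
Event 10 (EXEC): [IRQ0] PC=0: DEC 2 -> ACC=-10
Event 11 (EXEC): [IRQ0] PC=1: DEC 3 -> ACC=-13
Event 12 (EXEC): [IRQ0] PC=2: IRET -> resume MAIN at PC=0 (depth now 0)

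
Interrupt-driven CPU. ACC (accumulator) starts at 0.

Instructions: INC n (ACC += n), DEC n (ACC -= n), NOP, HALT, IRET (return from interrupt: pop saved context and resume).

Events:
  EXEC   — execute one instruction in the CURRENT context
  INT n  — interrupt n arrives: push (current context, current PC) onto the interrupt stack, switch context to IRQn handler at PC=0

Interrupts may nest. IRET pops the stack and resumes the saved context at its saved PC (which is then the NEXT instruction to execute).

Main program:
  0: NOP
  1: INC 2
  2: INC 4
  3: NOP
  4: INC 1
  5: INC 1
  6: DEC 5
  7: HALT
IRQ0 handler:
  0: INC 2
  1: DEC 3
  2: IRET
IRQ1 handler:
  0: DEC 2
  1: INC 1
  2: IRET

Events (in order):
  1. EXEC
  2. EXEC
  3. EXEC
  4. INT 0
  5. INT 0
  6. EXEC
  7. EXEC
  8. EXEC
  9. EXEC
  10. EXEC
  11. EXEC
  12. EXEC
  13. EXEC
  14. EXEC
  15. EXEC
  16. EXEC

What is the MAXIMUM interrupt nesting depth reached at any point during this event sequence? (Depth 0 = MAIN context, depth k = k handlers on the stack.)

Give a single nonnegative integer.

Event 1 (EXEC): [MAIN] PC=0: NOP [depth=0]
Event 2 (EXEC): [MAIN] PC=1: INC 2 -> ACC=2 [depth=0]
Event 3 (EXEC): [MAIN] PC=2: INC 4 -> ACC=6 [depth=0]
Event 4 (INT 0): INT 0 arrives: push (MAIN, PC=3), enter IRQ0 at PC=0 (depth now 1) [depth=1]
Event 5 (INT 0): INT 0 arrives: push (IRQ0, PC=0), enter IRQ0 at PC=0 (depth now 2) [depth=2]
Event 6 (EXEC): [IRQ0] PC=0: INC 2 -> ACC=8 [depth=2]
Event 7 (EXEC): [IRQ0] PC=1: DEC 3 -> ACC=5 [depth=2]
Event 8 (EXEC): [IRQ0] PC=2: IRET -> resume IRQ0 at PC=0 (depth now 1) [depth=1]
Event 9 (EXEC): [IRQ0] PC=0: INC 2 -> ACC=7 [depth=1]
Event 10 (EXEC): [IRQ0] PC=1: DEC 3 -> ACC=4 [depth=1]
Event 11 (EXEC): [IRQ0] PC=2: IRET -> resume MAIN at PC=3 (depth now 0) [depth=0]
Event 12 (EXEC): [MAIN] PC=3: NOP [depth=0]
Event 13 (EXEC): [MAIN] PC=4: INC 1 -> ACC=5 [depth=0]
Event 14 (EXEC): [MAIN] PC=5: INC 1 -> ACC=6 [depth=0]
Event 15 (EXEC): [MAIN] PC=6: DEC 5 -> ACC=1 [depth=0]
Event 16 (EXEC): [MAIN] PC=7: HALT [depth=0]
Max depth observed: 2

Answer: 2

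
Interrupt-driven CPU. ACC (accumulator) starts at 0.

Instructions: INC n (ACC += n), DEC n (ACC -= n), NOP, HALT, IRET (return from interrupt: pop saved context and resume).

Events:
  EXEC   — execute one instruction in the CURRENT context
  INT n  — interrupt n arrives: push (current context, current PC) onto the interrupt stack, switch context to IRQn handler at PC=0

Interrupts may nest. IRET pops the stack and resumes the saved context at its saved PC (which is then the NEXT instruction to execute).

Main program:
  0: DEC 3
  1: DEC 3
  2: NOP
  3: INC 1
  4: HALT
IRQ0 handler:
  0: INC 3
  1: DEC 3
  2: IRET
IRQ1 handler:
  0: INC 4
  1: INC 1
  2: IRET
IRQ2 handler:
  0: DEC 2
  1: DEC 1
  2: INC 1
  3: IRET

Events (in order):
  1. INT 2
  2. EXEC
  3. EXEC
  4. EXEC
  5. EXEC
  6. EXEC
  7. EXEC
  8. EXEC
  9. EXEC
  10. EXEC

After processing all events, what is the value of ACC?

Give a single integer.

Event 1 (INT 2): INT 2 arrives: push (MAIN, PC=0), enter IRQ2 at PC=0 (depth now 1)
Event 2 (EXEC): [IRQ2] PC=0: DEC 2 -> ACC=-2
Event 3 (EXEC): [IRQ2] PC=1: DEC 1 -> ACC=-3
Event 4 (EXEC): [IRQ2] PC=2: INC 1 -> ACC=-2
Event 5 (EXEC): [IRQ2] PC=3: IRET -> resume MAIN at PC=0 (depth now 0)
Event 6 (EXEC): [MAIN] PC=0: DEC 3 -> ACC=-5
Event 7 (EXEC): [MAIN] PC=1: DEC 3 -> ACC=-8
Event 8 (EXEC): [MAIN] PC=2: NOP
Event 9 (EXEC): [MAIN] PC=3: INC 1 -> ACC=-7
Event 10 (EXEC): [MAIN] PC=4: HALT

Answer: -7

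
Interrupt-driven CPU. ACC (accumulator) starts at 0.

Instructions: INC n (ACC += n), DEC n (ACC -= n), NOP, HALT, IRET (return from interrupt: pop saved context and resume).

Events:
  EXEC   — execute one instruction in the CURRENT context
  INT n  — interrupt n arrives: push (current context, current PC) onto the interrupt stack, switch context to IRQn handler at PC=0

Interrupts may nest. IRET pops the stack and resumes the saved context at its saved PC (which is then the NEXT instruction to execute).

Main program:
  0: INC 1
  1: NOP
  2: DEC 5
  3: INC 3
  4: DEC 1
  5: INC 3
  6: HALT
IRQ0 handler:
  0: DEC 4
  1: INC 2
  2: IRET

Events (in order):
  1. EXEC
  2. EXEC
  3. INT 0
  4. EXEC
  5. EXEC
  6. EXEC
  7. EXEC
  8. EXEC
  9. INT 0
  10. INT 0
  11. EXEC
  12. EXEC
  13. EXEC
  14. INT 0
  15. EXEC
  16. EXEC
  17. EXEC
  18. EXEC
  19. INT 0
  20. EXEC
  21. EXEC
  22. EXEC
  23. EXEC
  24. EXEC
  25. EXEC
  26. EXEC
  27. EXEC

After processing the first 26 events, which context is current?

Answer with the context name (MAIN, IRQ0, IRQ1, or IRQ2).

Answer: MAIN

Derivation:
Event 1 (EXEC): [MAIN] PC=0: INC 1 -> ACC=1
Event 2 (EXEC): [MAIN] PC=1: NOP
Event 3 (INT 0): INT 0 arrives: push (MAIN, PC=2), enter IRQ0 at PC=0 (depth now 1)
Event 4 (EXEC): [IRQ0] PC=0: DEC 4 -> ACC=-3
Event 5 (EXEC): [IRQ0] PC=1: INC 2 -> ACC=-1
Event 6 (EXEC): [IRQ0] PC=2: IRET -> resume MAIN at PC=2 (depth now 0)
Event 7 (EXEC): [MAIN] PC=2: DEC 5 -> ACC=-6
Event 8 (EXEC): [MAIN] PC=3: INC 3 -> ACC=-3
Event 9 (INT 0): INT 0 arrives: push (MAIN, PC=4), enter IRQ0 at PC=0 (depth now 1)
Event 10 (INT 0): INT 0 arrives: push (IRQ0, PC=0), enter IRQ0 at PC=0 (depth now 2)
Event 11 (EXEC): [IRQ0] PC=0: DEC 4 -> ACC=-7
Event 12 (EXEC): [IRQ0] PC=1: INC 2 -> ACC=-5
Event 13 (EXEC): [IRQ0] PC=2: IRET -> resume IRQ0 at PC=0 (depth now 1)
Event 14 (INT 0): INT 0 arrives: push (IRQ0, PC=0), enter IRQ0 at PC=0 (depth now 2)
Event 15 (EXEC): [IRQ0] PC=0: DEC 4 -> ACC=-9
Event 16 (EXEC): [IRQ0] PC=1: INC 2 -> ACC=-7
Event 17 (EXEC): [IRQ0] PC=2: IRET -> resume IRQ0 at PC=0 (depth now 1)
Event 18 (EXEC): [IRQ0] PC=0: DEC 4 -> ACC=-11
Event 19 (INT 0): INT 0 arrives: push (IRQ0, PC=1), enter IRQ0 at PC=0 (depth now 2)
Event 20 (EXEC): [IRQ0] PC=0: DEC 4 -> ACC=-15
Event 21 (EXEC): [IRQ0] PC=1: INC 2 -> ACC=-13
Event 22 (EXEC): [IRQ0] PC=2: IRET -> resume IRQ0 at PC=1 (depth now 1)
Event 23 (EXEC): [IRQ0] PC=1: INC 2 -> ACC=-11
Event 24 (EXEC): [IRQ0] PC=2: IRET -> resume MAIN at PC=4 (depth now 0)
Event 25 (EXEC): [MAIN] PC=4: DEC 1 -> ACC=-12
Event 26 (EXEC): [MAIN] PC=5: INC 3 -> ACC=-9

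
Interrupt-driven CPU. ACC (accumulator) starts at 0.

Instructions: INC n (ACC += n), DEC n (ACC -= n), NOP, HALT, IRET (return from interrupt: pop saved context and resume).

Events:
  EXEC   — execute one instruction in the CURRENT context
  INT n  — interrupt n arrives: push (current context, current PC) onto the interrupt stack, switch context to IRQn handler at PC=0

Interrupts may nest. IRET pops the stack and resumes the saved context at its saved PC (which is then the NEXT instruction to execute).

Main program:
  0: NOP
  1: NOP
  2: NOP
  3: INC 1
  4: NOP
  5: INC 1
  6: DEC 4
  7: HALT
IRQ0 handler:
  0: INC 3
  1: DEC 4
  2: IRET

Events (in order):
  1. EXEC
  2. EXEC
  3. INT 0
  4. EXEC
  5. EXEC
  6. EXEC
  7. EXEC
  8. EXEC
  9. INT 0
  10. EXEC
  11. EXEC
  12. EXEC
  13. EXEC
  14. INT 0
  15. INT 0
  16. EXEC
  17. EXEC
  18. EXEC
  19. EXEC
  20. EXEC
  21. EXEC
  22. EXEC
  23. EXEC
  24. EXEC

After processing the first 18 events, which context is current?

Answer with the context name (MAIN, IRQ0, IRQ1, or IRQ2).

Event 1 (EXEC): [MAIN] PC=0: NOP
Event 2 (EXEC): [MAIN] PC=1: NOP
Event 3 (INT 0): INT 0 arrives: push (MAIN, PC=2), enter IRQ0 at PC=0 (depth now 1)
Event 4 (EXEC): [IRQ0] PC=0: INC 3 -> ACC=3
Event 5 (EXEC): [IRQ0] PC=1: DEC 4 -> ACC=-1
Event 6 (EXEC): [IRQ0] PC=2: IRET -> resume MAIN at PC=2 (depth now 0)
Event 7 (EXEC): [MAIN] PC=2: NOP
Event 8 (EXEC): [MAIN] PC=3: INC 1 -> ACC=0
Event 9 (INT 0): INT 0 arrives: push (MAIN, PC=4), enter IRQ0 at PC=0 (depth now 1)
Event 10 (EXEC): [IRQ0] PC=0: INC 3 -> ACC=3
Event 11 (EXEC): [IRQ0] PC=1: DEC 4 -> ACC=-1
Event 12 (EXEC): [IRQ0] PC=2: IRET -> resume MAIN at PC=4 (depth now 0)
Event 13 (EXEC): [MAIN] PC=4: NOP
Event 14 (INT 0): INT 0 arrives: push (MAIN, PC=5), enter IRQ0 at PC=0 (depth now 1)
Event 15 (INT 0): INT 0 arrives: push (IRQ0, PC=0), enter IRQ0 at PC=0 (depth now 2)
Event 16 (EXEC): [IRQ0] PC=0: INC 3 -> ACC=2
Event 17 (EXEC): [IRQ0] PC=1: DEC 4 -> ACC=-2
Event 18 (EXEC): [IRQ0] PC=2: IRET -> resume IRQ0 at PC=0 (depth now 1)

Answer: IRQ0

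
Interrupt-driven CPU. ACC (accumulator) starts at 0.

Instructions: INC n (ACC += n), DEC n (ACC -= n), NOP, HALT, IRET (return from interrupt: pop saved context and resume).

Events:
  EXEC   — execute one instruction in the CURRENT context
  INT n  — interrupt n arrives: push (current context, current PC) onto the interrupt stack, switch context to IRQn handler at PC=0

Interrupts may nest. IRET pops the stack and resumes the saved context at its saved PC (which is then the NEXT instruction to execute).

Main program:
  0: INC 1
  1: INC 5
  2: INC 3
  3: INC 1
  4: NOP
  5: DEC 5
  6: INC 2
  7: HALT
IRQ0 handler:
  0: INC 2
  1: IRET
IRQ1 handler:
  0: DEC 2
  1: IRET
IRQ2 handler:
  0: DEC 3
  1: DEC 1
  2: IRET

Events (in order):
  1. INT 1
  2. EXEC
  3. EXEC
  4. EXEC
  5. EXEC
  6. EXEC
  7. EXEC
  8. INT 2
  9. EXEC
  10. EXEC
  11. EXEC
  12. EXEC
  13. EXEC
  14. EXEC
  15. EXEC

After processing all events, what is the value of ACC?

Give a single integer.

Answer: 1

Derivation:
Event 1 (INT 1): INT 1 arrives: push (MAIN, PC=0), enter IRQ1 at PC=0 (depth now 1)
Event 2 (EXEC): [IRQ1] PC=0: DEC 2 -> ACC=-2
Event 3 (EXEC): [IRQ1] PC=1: IRET -> resume MAIN at PC=0 (depth now 0)
Event 4 (EXEC): [MAIN] PC=0: INC 1 -> ACC=-1
Event 5 (EXEC): [MAIN] PC=1: INC 5 -> ACC=4
Event 6 (EXEC): [MAIN] PC=2: INC 3 -> ACC=7
Event 7 (EXEC): [MAIN] PC=3: INC 1 -> ACC=8
Event 8 (INT 2): INT 2 arrives: push (MAIN, PC=4), enter IRQ2 at PC=0 (depth now 1)
Event 9 (EXEC): [IRQ2] PC=0: DEC 3 -> ACC=5
Event 10 (EXEC): [IRQ2] PC=1: DEC 1 -> ACC=4
Event 11 (EXEC): [IRQ2] PC=2: IRET -> resume MAIN at PC=4 (depth now 0)
Event 12 (EXEC): [MAIN] PC=4: NOP
Event 13 (EXEC): [MAIN] PC=5: DEC 5 -> ACC=-1
Event 14 (EXEC): [MAIN] PC=6: INC 2 -> ACC=1
Event 15 (EXEC): [MAIN] PC=7: HALT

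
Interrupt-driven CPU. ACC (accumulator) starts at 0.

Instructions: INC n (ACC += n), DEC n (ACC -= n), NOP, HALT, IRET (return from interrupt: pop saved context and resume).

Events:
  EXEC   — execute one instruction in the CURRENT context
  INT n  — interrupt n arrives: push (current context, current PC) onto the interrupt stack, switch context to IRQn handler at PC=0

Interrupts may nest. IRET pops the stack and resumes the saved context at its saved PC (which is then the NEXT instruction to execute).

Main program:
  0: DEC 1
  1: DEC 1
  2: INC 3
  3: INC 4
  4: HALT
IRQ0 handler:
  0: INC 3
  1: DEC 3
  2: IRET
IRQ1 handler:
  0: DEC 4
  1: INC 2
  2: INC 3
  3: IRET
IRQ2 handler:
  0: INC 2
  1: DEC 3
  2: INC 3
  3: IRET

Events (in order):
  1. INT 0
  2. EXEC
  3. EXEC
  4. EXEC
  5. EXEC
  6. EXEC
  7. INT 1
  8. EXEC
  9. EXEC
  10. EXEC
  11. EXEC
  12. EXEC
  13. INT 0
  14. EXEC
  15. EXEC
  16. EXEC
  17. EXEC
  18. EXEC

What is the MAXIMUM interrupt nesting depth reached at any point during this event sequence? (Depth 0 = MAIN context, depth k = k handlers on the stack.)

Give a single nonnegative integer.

Event 1 (INT 0): INT 0 arrives: push (MAIN, PC=0), enter IRQ0 at PC=0 (depth now 1) [depth=1]
Event 2 (EXEC): [IRQ0] PC=0: INC 3 -> ACC=3 [depth=1]
Event 3 (EXEC): [IRQ0] PC=1: DEC 3 -> ACC=0 [depth=1]
Event 4 (EXEC): [IRQ0] PC=2: IRET -> resume MAIN at PC=0 (depth now 0) [depth=0]
Event 5 (EXEC): [MAIN] PC=0: DEC 1 -> ACC=-1 [depth=0]
Event 6 (EXEC): [MAIN] PC=1: DEC 1 -> ACC=-2 [depth=0]
Event 7 (INT 1): INT 1 arrives: push (MAIN, PC=2), enter IRQ1 at PC=0 (depth now 1) [depth=1]
Event 8 (EXEC): [IRQ1] PC=0: DEC 4 -> ACC=-6 [depth=1]
Event 9 (EXEC): [IRQ1] PC=1: INC 2 -> ACC=-4 [depth=1]
Event 10 (EXEC): [IRQ1] PC=2: INC 3 -> ACC=-1 [depth=1]
Event 11 (EXEC): [IRQ1] PC=3: IRET -> resume MAIN at PC=2 (depth now 0) [depth=0]
Event 12 (EXEC): [MAIN] PC=2: INC 3 -> ACC=2 [depth=0]
Event 13 (INT 0): INT 0 arrives: push (MAIN, PC=3), enter IRQ0 at PC=0 (depth now 1) [depth=1]
Event 14 (EXEC): [IRQ0] PC=0: INC 3 -> ACC=5 [depth=1]
Event 15 (EXEC): [IRQ0] PC=1: DEC 3 -> ACC=2 [depth=1]
Event 16 (EXEC): [IRQ0] PC=2: IRET -> resume MAIN at PC=3 (depth now 0) [depth=0]
Event 17 (EXEC): [MAIN] PC=3: INC 4 -> ACC=6 [depth=0]
Event 18 (EXEC): [MAIN] PC=4: HALT [depth=0]
Max depth observed: 1

Answer: 1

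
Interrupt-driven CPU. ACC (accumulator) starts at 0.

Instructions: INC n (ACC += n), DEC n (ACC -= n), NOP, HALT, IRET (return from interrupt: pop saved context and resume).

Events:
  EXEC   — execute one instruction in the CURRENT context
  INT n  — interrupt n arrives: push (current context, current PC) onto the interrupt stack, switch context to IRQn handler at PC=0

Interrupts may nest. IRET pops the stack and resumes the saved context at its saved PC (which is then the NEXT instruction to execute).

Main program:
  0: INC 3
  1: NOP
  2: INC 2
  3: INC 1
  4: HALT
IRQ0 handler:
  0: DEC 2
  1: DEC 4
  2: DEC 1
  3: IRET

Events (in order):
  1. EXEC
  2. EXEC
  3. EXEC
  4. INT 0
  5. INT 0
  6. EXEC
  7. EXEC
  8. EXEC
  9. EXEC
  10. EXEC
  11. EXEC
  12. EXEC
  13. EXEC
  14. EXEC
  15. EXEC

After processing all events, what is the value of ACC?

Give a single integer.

Event 1 (EXEC): [MAIN] PC=0: INC 3 -> ACC=3
Event 2 (EXEC): [MAIN] PC=1: NOP
Event 3 (EXEC): [MAIN] PC=2: INC 2 -> ACC=5
Event 4 (INT 0): INT 0 arrives: push (MAIN, PC=3), enter IRQ0 at PC=0 (depth now 1)
Event 5 (INT 0): INT 0 arrives: push (IRQ0, PC=0), enter IRQ0 at PC=0 (depth now 2)
Event 6 (EXEC): [IRQ0] PC=0: DEC 2 -> ACC=3
Event 7 (EXEC): [IRQ0] PC=1: DEC 4 -> ACC=-1
Event 8 (EXEC): [IRQ0] PC=2: DEC 1 -> ACC=-2
Event 9 (EXEC): [IRQ0] PC=3: IRET -> resume IRQ0 at PC=0 (depth now 1)
Event 10 (EXEC): [IRQ0] PC=0: DEC 2 -> ACC=-4
Event 11 (EXEC): [IRQ0] PC=1: DEC 4 -> ACC=-8
Event 12 (EXEC): [IRQ0] PC=2: DEC 1 -> ACC=-9
Event 13 (EXEC): [IRQ0] PC=3: IRET -> resume MAIN at PC=3 (depth now 0)
Event 14 (EXEC): [MAIN] PC=3: INC 1 -> ACC=-8
Event 15 (EXEC): [MAIN] PC=4: HALT

Answer: -8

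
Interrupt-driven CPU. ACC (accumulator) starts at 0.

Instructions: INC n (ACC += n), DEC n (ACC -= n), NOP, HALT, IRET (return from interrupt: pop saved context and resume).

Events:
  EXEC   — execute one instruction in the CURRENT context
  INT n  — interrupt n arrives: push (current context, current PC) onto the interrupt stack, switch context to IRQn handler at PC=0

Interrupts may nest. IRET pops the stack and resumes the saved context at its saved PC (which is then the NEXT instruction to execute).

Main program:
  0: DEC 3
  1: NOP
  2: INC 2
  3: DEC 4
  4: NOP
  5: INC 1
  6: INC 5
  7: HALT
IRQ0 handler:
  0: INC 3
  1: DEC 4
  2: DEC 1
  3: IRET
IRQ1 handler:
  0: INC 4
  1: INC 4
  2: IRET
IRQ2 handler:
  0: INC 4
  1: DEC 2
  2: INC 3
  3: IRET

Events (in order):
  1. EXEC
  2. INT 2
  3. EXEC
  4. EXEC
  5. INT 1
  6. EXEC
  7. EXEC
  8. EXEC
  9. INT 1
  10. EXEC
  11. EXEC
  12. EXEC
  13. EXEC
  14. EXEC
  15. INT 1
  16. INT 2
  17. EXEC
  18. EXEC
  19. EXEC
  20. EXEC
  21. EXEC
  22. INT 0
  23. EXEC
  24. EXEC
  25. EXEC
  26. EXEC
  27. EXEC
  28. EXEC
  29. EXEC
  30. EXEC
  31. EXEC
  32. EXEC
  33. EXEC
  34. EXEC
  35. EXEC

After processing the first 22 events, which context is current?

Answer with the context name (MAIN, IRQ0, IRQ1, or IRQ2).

Event 1 (EXEC): [MAIN] PC=0: DEC 3 -> ACC=-3
Event 2 (INT 2): INT 2 arrives: push (MAIN, PC=1), enter IRQ2 at PC=0 (depth now 1)
Event 3 (EXEC): [IRQ2] PC=0: INC 4 -> ACC=1
Event 4 (EXEC): [IRQ2] PC=1: DEC 2 -> ACC=-1
Event 5 (INT 1): INT 1 arrives: push (IRQ2, PC=2), enter IRQ1 at PC=0 (depth now 2)
Event 6 (EXEC): [IRQ1] PC=0: INC 4 -> ACC=3
Event 7 (EXEC): [IRQ1] PC=1: INC 4 -> ACC=7
Event 8 (EXEC): [IRQ1] PC=2: IRET -> resume IRQ2 at PC=2 (depth now 1)
Event 9 (INT 1): INT 1 arrives: push (IRQ2, PC=2), enter IRQ1 at PC=0 (depth now 2)
Event 10 (EXEC): [IRQ1] PC=0: INC 4 -> ACC=11
Event 11 (EXEC): [IRQ1] PC=1: INC 4 -> ACC=15
Event 12 (EXEC): [IRQ1] PC=2: IRET -> resume IRQ2 at PC=2 (depth now 1)
Event 13 (EXEC): [IRQ2] PC=2: INC 3 -> ACC=18
Event 14 (EXEC): [IRQ2] PC=3: IRET -> resume MAIN at PC=1 (depth now 0)
Event 15 (INT 1): INT 1 arrives: push (MAIN, PC=1), enter IRQ1 at PC=0 (depth now 1)
Event 16 (INT 2): INT 2 arrives: push (IRQ1, PC=0), enter IRQ2 at PC=0 (depth now 2)
Event 17 (EXEC): [IRQ2] PC=0: INC 4 -> ACC=22
Event 18 (EXEC): [IRQ2] PC=1: DEC 2 -> ACC=20
Event 19 (EXEC): [IRQ2] PC=2: INC 3 -> ACC=23
Event 20 (EXEC): [IRQ2] PC=3: IRET -> resume IRQ1 at PC=0 (depth now 1)
Event 21 (EXEC): [IRQ1] PC=0: INC 4 -> ACC=27
Event 22 (INT 0): INT 0 arrives: push (IRQ1, PC=1), enter IRQ0 at PC=0 (depth now 2)

Answer: IRQ0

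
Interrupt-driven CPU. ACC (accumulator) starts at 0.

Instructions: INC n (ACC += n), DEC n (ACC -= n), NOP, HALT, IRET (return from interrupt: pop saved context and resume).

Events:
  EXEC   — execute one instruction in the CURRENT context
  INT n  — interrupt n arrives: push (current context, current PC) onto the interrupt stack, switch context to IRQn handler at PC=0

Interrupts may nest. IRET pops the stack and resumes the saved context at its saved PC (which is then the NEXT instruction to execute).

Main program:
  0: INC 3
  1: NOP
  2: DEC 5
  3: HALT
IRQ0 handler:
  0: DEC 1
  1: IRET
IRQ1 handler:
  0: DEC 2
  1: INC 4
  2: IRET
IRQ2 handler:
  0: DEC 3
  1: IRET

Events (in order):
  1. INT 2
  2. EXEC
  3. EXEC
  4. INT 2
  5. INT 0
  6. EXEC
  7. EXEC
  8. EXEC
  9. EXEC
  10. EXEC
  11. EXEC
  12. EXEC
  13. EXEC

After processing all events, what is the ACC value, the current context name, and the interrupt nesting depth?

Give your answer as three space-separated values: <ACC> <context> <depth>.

Answer: -9 MAIN 0

Derivation:
Event 1 (INT 2): INT 2 arrives: push (MAIN, PC=0), enter IRQ2 at PC=0 (depth now 1)
Event 2 (EXEC): [IRQ2] PC=0: DEC 3 -> ACC=-3
Event 3 (EXEC): [IRQ2] PC=1: IRET -> resume MAIN at PC=0 (depth now 0)
Event 4 (INT 2): INT 2 arrives: push (MAIN, PC=0), enter IRQ2 at PC=0 (depth now 1)
Event 5 (INT 0): INT 0 arrives: push (IRQ2, PC=0), enter IRQ0 at PC=0 (depth now 2)
Event 6 (EXEC): [IRQ0] PC=0: DEC 1 -> ACC=-4
Event 7 (EXEC): [IRQ0] PC=1: IRET -> resume IRQ2 at PC=0 (depth now 1)
Event 8 (EXEC): [IRQ2] PC=0: DEC 3 -> ACC=-7
Event 9 (EXEC): [IRQ2] PC=1: IRET -> resume MAIN at PC=0 (depth now 0)
Event 10 (EXEC): [MAIN] PC=0: INC 3 -> ACC=-4
Event 11 (EXEC): [MAIN] PC=1: NOP
Event 12 (EXEC): [MAIN] PC=2: DEC 5 -> ACC=-9
Event 13 (EXEC): [MAIN] PC=3: HALT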